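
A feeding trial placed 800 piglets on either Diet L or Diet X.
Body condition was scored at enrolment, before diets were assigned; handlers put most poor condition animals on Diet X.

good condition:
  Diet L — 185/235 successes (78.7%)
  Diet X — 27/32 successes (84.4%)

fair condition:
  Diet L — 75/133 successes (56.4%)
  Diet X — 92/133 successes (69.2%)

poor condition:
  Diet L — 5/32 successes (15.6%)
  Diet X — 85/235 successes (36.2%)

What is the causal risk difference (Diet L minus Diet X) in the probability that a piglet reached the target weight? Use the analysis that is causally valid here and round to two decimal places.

-0.13

The imbalance in starting body condition arose from how piglets were allocated, not from anything the diet did; and starting body condition independently affects the outcome. The pooled gap is confounded — condition on starting body condition.
Adjusting over the population distribution of starting body condition: 0.334·(0.787−0.844) + 0.333·(0.564−0.692) + 0.334·(0.156−0.362) = -0.130.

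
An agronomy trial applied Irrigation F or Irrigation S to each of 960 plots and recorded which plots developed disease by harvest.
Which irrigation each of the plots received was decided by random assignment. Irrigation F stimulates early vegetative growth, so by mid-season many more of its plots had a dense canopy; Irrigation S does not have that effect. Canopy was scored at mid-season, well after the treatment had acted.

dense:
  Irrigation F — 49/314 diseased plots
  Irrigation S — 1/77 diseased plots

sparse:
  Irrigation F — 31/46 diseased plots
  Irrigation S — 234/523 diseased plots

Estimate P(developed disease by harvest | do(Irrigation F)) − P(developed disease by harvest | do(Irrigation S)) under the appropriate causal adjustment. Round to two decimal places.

-0.17

Mid-season canopy here is a post-treatment variable shaped by the irrigation; conditioning on it would introduce bias rather than remove it. The overall comparison is the causal one.
The causal difference is the pooled difference: 0.222 − 0.392 = -0.169.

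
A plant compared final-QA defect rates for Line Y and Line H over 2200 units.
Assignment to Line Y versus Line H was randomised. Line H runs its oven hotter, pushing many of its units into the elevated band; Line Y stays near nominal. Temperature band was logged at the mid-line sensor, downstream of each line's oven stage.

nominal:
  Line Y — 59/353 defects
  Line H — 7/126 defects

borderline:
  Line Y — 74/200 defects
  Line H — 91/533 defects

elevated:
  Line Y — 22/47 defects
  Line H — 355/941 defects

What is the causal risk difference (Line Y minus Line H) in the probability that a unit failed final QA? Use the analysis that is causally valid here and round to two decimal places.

-0.02

In-process temperature band here is a post-treatment variable shaped by the line; conditioning on it would introduce bias rather than remove it. The overall comparison is the causal one.
The causal difference is the pooled difference: 0.258 − 0.283 = -0.025.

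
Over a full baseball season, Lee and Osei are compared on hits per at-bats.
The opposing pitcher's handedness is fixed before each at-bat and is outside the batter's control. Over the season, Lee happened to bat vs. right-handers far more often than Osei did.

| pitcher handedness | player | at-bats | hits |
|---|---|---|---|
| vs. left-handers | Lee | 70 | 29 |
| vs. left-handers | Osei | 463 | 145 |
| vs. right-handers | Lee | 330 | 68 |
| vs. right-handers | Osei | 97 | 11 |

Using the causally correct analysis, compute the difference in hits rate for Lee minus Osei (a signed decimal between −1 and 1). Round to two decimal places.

Lee is higher inside every pitcher handedness stratum but Osei is higher in aggregate. Whether to stratify depends on how pitcher handedness relates to the player.
The imbalance in pitcher handedness arose from how at-bats were allocated, not from anything the player did; and pitcher handedness independently affects the outcome. The pooled gap is confounded — condition on pitcher handedness.
Adjusting over the population distribution of pitcher handedness: 0.555·(0.414−0.313) + 0.445·(0.206−0.113) = +0.097.

+0.10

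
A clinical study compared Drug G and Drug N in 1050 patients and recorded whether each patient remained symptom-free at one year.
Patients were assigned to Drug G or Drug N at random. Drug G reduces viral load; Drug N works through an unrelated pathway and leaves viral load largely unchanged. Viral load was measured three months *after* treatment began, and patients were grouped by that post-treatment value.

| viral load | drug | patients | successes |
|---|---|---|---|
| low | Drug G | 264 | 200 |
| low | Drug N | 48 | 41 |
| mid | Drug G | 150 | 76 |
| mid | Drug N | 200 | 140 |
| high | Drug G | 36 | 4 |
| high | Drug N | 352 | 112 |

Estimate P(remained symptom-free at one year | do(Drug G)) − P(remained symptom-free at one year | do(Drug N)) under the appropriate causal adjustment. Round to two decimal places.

+0.13

Viral load lies on the pathway drug → viral load → outcome, so adjusting for it blocks the indirect effect. For the total causal effect of drug, use the unadjusted pooled rates.
The causal difference is the pooled difference: 0.622 − 0.488 = +0.134.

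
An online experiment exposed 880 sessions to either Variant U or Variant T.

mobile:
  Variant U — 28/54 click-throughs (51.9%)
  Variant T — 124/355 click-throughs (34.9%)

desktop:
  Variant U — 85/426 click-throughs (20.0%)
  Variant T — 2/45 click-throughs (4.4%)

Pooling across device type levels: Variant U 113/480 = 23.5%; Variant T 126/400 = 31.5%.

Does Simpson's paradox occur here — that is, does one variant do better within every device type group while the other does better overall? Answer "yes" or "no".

Within each device type level (mobile 51.9% vs 34.9%; desktop 20.0% vs 4.4%), Variant U has the higher rate every time. Pooled: 23.5% vs 31.5% — Variant T has the higher rate overall. The two comparisons disagree.

yes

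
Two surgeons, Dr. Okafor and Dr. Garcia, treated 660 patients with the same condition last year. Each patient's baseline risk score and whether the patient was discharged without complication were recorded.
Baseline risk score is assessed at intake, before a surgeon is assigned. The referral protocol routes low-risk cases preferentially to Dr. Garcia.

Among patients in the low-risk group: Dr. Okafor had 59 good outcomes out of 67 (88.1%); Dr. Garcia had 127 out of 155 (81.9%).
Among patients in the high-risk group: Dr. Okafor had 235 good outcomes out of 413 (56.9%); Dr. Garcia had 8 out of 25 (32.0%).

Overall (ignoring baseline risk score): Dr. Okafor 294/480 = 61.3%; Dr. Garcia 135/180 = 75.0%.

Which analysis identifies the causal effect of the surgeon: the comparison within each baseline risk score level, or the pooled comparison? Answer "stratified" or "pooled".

stratified

Since baseline risk score is a pre-existing factor (not a product of the surgeon) and it affects the outcome on its own, it is a confounder. The stratified rates, not the pooled rate, identify the causal effect.
Within each level — low-risk: 88.1% vs 81.9%; high-risk: 56.9% vs 32.0% — Dr. Okafor is higher every time.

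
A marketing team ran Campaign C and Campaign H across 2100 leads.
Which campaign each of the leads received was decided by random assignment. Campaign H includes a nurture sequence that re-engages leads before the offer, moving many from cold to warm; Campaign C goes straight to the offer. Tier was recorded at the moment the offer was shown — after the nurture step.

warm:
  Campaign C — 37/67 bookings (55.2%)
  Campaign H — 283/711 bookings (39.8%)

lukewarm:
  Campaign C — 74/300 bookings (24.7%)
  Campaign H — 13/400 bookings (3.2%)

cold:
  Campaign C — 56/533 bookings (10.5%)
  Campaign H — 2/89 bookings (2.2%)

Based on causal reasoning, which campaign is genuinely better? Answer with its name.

Engagement tier lies on the pathway campaign → engagement tier → outcome, so adjusting for it blocks the indirect effect. For the total causal effect of campaign, use the unadjusted pooled rates.
Pooled: Campaign C 18.6% vs Campaign H 24.8%; Campaign H is higher overall.

Campaign H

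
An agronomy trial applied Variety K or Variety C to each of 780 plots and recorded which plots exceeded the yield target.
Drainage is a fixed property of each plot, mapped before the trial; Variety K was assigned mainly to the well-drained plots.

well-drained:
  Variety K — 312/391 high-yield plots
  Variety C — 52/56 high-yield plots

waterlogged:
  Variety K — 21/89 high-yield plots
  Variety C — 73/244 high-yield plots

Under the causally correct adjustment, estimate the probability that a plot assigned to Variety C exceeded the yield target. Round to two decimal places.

The field drainage-specific comparison favours Variety C throughout, but the pooled figures favour Variety K. The question is whether to condition on field drainage.
Field drainage differs across varietys for reasons unrelated to any effect of the variety itself, and it separately predicts the outcome — a classic confounder. We must compare within field drainage levels.
Standardising Variety C to the population field drainage mix: 0.573·52/56 + 0.427·73/244 = 0.660.

0.66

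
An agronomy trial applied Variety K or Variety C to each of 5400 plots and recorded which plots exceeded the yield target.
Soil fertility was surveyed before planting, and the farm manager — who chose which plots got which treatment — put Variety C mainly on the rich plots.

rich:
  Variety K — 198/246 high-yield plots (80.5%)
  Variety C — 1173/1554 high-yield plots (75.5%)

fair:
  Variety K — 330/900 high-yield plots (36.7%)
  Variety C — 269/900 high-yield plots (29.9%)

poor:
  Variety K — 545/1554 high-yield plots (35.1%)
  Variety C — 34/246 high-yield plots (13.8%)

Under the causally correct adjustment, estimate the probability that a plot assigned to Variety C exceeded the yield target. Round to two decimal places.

The soil fertility-specific comparison favours Variety K throughout, but the pooled figures favour Variety C. The question is whether to condition on soil fertility.
The imbalance in soil fertility arose from how plots were allocated, not from anything the variety did; and soil fertility independently affects the outcome. The pooled gap is confounded — condition on soil fertility.
Standardising Variety C to the population soil fertility mix: 0.333·1173/1554 + 0.333·269/900 + 0.333·34/246 = 0.397.

0.40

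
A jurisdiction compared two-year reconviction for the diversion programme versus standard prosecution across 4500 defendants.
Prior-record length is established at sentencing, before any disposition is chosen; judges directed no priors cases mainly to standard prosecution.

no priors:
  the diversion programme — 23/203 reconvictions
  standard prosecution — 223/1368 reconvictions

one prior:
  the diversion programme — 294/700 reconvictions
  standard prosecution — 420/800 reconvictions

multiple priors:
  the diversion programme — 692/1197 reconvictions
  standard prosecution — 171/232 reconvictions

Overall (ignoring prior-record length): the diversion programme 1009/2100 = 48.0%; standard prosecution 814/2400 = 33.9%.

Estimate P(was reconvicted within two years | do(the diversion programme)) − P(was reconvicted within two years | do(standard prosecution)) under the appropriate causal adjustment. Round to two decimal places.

-0.10

The prior-record length-specific comparison favours the diversion programme throughout, but the pooled figures favour standard prosecution. The question is whether to condition on prior-record length.
Prior-record length satisfies the back-door criterion: it is not a descendant of the disposition, and it blocks the spurious path from disposition to outcome. Adjusting for it (i.e., using the within-prior-record length rates) gives the causal effect.
Adjusting over the population distribution of prior-record length: 0.349·(0.113−0.163) + 0.333·(0.420−0.525) + 0.318·(0.578−0.737) = -0.103.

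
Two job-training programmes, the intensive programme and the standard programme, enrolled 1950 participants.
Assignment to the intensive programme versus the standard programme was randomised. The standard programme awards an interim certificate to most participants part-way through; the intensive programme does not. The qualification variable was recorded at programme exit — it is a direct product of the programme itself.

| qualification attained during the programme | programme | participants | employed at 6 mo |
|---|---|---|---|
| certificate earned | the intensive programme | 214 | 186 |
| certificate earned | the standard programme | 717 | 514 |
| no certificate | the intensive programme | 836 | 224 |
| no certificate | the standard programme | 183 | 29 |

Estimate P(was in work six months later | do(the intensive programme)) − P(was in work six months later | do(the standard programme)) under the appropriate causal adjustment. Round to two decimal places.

The distribution of qualification attained during the programme is itself part of what the programme does — it is an intermediate outcome. Holding it fixed would remove that part of the effect; the total effect is the pooled difference.
The causal difference is the pooled difference: 0.390 − 0.603 = -0.213.

-0.21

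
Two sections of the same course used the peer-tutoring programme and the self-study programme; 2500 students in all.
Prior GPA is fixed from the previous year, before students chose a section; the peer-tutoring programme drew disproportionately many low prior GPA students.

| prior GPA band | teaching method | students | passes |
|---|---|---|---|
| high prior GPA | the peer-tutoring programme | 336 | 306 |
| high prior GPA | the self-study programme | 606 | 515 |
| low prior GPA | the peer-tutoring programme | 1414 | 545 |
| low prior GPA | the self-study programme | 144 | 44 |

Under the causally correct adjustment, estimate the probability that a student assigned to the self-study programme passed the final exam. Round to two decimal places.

Prior GPA band is set before the teaching method has any effect — it is not caused by the teaching method — and it independently drives the outcome. That makes it a confounder, so the causal comparison is within prior GPA band levels.
Standardising the self-study programme to the population prior GPA band mix: 0.377·515/606 + 0.623·44/144 = 0.511.

0.51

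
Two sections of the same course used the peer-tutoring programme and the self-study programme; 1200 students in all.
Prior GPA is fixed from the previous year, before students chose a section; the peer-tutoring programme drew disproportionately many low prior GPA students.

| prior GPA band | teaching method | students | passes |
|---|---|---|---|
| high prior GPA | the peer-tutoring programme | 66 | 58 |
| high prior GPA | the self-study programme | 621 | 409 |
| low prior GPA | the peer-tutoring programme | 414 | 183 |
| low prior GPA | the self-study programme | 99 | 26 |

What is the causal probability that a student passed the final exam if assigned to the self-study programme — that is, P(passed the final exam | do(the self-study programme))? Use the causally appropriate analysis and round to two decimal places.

0.49

Within every prior GPA band level the peer-tutoring programme has the higher rate, yet pooled the self-study programme does — Simpson's reversal.
Since prior GPA band is a pre-existing factor (not a product of the teaching method) and it affects the outcome on its own, it is a confounder. The stratified rates, not the pooled rate, identify the causal effect.
Standardising the self-study programme to the population prior GPA band mix: 0.573·409/621 + 0.427·26/99 = 0.489.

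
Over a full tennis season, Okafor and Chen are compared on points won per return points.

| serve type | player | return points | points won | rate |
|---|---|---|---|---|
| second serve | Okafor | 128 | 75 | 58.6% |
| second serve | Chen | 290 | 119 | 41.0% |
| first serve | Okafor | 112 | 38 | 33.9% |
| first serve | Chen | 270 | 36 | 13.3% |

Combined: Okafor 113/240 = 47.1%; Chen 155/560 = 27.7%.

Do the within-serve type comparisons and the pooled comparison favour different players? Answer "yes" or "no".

Within each serve type level (second serve 58.6% vs 41.0%; first serve 33.9% vs 13.3%), Okafor has the higher rate every time. Pooled: 47.1% vs 27.7% — Okafor has the higher rate overall. They agree.

no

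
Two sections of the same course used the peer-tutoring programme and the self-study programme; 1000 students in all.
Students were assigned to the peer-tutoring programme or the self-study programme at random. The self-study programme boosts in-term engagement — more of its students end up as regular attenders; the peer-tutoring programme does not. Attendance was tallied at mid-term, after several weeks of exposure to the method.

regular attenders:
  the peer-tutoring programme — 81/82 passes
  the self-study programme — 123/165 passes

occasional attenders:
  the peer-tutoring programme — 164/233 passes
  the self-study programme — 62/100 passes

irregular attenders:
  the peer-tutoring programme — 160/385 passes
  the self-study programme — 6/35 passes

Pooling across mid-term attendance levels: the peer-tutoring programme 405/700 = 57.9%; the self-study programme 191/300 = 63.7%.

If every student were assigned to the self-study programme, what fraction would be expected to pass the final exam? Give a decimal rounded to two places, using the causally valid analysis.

Mid-term attendance lies on the pathway teaching method → mid-term attendance → outcome, so adjusting for it blocks the indirect effect. For the total causal effect of teaching method, use the unadjusted pooled rates.
So P(outcome | do(the self-study programme)) is just the pooled rate for the self-study programme: 191/300 = 0.637.

0.64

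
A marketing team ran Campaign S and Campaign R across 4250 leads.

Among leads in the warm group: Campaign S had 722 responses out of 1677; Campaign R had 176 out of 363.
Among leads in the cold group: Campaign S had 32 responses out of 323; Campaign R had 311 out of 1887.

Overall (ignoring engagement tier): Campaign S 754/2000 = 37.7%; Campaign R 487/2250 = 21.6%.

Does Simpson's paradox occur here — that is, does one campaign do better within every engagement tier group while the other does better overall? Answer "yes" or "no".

yes

Within each engagement tier level (warm 43.1% vs 48.5%; cold 9.9% vs 16.5%), Campaign R has the higher rate every time. Pooled: 37.7% vs 21.6% — Campaign S has the higher rate overall. The two comparisons disagree.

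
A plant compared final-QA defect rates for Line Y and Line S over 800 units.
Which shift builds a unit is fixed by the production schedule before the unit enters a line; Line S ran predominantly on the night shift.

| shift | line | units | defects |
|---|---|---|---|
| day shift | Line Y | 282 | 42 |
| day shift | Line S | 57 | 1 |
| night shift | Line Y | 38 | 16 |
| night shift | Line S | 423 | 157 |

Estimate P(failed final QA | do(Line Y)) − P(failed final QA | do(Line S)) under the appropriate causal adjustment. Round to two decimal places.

Within every shift level Line S has the lower rate, yet pooled Line Y does — Simpson's reversal.
The imbalance in shift arose from how units were allocated, not from anything the line did; and shift independently affects the outcome. The pooled gap is confounded — condition on shift.
Adjusting over the population distribution of shift: 0.424·(0.149−0.018) + 0.576·(0.421−0.371) = +0.084.

+0.08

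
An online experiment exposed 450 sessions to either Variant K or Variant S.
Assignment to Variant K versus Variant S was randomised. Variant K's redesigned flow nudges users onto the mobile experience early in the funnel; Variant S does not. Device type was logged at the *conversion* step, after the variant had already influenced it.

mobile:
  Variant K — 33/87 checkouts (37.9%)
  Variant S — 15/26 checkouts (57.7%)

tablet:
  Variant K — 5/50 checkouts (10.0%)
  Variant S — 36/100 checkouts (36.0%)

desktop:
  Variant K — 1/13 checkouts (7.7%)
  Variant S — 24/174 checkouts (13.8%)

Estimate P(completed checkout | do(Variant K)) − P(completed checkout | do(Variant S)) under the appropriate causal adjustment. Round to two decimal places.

Variant S is higher inside every device type stratum but Variant K is higher in aggregate. Whether to stratify depends on how device type relates to the variant.
Because the variant influences device type, device type is a post-treatment mediator, not a confounder. Stratifying on it would bias the estimate; the causal effect is the crude pooled difference.
The causal difference is the pooled difference: 0.260 − 0.250 = +0.010.

+0.01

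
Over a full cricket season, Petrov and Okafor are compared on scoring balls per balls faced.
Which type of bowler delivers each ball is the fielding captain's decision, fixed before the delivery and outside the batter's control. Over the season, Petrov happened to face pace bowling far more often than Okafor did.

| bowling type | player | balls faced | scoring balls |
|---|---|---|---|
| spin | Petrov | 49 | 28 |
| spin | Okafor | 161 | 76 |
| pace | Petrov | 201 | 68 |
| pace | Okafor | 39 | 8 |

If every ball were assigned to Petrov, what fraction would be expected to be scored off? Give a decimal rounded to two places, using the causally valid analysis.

0.45

Bowling type satisfies the back-door criterion: it is not a descendant of the player, and it blocks the spurious path from player to outcome. Adjusting for it (i.e., using the within-bowling type rates) gives the causal effect.
Standardising Petrov to the population bowling type mix: 0.467·28/49 + 0.533·68/201 = 0.447.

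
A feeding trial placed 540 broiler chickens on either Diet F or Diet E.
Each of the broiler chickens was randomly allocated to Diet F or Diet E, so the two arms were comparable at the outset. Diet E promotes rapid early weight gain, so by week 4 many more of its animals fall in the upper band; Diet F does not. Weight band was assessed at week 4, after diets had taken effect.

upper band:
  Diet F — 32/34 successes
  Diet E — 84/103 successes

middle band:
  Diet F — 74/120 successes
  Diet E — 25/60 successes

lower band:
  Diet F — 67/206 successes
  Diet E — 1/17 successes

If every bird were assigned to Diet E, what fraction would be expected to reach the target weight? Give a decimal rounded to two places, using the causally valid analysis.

0.61

Diet F is higher inside every week-4 weight band stratum but Diet E is higher in aggregate. Whether to stratify depends on how week-4 weight band relates to the diet.
Because the diet influences week-4 weight band, week-4 weight band is a post-treatment mediator, not a confounder. Stratifying on it would bias the estimate; the causal effect is the crude pooled difference.
So P(outcome | do(Diet E)) is just the pooled rate for Diet E: 110/180 = 0.611.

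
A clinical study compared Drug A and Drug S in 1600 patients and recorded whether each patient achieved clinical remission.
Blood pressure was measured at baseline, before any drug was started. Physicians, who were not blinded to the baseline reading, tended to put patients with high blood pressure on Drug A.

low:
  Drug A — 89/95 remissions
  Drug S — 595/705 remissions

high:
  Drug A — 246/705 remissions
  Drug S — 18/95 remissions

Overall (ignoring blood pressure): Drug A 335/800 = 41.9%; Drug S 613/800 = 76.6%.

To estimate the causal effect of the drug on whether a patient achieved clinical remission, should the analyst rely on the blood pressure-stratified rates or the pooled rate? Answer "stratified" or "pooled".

Nothing the drug does changes blood pressure; the imbalance is an allocation artefact. With blood pressure also predicting the outcome, the pooled figure is confounded, and the within-stratum comparison is the causal one.
Within each level — low: 93.7% vs 84.4%; high: 34.9% vs 18.9% — Drug A is higher every time.

stratified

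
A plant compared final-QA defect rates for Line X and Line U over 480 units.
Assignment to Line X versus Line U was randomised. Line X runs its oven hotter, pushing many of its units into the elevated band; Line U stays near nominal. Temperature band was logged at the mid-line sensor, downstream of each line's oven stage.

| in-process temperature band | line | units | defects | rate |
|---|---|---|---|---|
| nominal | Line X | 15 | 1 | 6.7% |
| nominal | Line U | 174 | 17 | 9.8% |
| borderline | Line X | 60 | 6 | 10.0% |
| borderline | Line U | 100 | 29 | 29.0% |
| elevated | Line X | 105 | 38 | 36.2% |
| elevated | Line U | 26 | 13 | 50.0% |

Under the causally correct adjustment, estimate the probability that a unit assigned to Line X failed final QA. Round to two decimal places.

0.25

Within every in-process temperature band level Line X has the lower rate, yet pooled Line U does — Simpson's reversal.
In-process temperature band here is a post-treatment variable shaped by the line; conditioning on it would introduce bias rather than remove it. The overall comparison is the causal one.
So P(outcome | do(Line X)) is just the pooled rate for Line X: 45/180 = 0.250.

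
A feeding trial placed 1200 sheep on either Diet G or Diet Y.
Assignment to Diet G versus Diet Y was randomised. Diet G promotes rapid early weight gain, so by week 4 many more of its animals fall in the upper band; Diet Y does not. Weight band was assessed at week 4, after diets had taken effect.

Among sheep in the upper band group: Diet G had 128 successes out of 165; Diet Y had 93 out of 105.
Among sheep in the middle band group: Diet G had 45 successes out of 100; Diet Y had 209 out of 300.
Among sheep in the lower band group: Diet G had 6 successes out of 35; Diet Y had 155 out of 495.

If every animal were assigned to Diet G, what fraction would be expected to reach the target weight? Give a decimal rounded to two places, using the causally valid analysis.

Week-4 weight band is recorded after the diet and is itself shifted by it — it sits on the causal path from diet to outcome. Conditioning on a mediator would strip out part of the effect we want; the pooled comparison gives the total causal effect.
So P(outcome | do(Diet G)) is just the pooled rate for Diet G: 179/300 = 0.597.

0.60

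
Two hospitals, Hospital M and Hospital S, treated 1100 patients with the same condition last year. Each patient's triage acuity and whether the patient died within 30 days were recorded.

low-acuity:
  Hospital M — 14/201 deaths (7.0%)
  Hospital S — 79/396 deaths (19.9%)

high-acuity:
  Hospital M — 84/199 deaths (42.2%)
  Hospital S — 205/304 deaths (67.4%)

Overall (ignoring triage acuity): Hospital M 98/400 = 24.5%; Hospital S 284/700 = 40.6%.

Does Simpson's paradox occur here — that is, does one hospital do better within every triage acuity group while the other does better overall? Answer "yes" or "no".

no

Within each triage acuity level (low-acuity 7.0% vs 19.9%; high-acuity 42.2% vs 67.4%), Hospital M has the lower rate every time. Pooled: 24.5% vs 40.6% — Hospital M has the lower rate overall. They agree.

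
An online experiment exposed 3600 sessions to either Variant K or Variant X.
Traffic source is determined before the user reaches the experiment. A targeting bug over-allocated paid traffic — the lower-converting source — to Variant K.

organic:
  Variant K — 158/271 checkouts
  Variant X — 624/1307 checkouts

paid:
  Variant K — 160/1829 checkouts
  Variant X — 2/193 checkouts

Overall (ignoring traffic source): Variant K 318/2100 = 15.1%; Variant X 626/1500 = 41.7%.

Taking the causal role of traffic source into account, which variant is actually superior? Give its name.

Variant K

Traffic source is set before the variant has any effect — it is not caused by the variant — and it independently drives the outcome. That makes it a confounder, so the causal comparison is within traffic source levels.
Within each level — organic: 58.3% vs 47.7%; paid: 8.7% vs 1.0% — Variant K is higher every time.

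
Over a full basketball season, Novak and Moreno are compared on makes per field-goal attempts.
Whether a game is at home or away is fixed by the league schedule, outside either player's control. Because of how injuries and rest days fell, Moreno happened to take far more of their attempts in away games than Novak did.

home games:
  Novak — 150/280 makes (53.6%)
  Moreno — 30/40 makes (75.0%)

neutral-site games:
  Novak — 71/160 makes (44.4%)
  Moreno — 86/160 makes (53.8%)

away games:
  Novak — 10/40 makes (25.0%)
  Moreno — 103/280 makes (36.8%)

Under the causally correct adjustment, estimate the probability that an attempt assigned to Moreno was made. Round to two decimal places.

The stratified and pooled comparisons disagree (Moreno wins within each game venue; Novak wins overall), so the answer turns on the causal role of game venue.
Game venue is set before the player has any effect — it is not caused by the player — and it independently drives the outcome. That makes it a confounder, so the causal comparison is within game venue levels.
Standardising Moreno to the population game venue mix: 0.333·30/40 + 0.333·86/160 + 0.333·103/280 = 0.552.

0.55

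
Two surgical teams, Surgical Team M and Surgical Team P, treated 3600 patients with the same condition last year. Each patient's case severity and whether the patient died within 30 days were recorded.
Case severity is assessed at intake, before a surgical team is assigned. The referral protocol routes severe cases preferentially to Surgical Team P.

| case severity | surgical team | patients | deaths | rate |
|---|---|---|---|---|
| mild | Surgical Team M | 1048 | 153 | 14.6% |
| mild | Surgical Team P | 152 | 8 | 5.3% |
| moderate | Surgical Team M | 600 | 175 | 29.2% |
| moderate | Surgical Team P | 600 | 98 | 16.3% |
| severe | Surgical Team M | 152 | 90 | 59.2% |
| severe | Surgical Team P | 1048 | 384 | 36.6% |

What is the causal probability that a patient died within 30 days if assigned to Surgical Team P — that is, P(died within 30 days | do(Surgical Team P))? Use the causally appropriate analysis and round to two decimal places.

Case severity is set before the surgical team has any effect — it is not caused by the surgical team — and it independently drives the outcome. That makes it a confounder, so the causal comparison is within case severity levels.
Standardising Surgical Team P to the population case severity mix: 0.333·8/152 + 0.333·98/600 + 0.333·384/1048 = 0.194.

0.19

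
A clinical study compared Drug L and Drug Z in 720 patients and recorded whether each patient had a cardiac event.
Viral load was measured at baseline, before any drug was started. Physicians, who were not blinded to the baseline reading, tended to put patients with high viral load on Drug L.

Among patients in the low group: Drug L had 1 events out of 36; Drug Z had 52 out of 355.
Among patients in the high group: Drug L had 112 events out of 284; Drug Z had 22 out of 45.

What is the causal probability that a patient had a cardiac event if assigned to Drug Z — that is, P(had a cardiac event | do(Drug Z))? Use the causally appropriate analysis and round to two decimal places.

0.30

The stratified and pooled comparisons disagree (Drug L wins within each viral load; Drug Z wins overall), so the answer turns on the causal role of viral load.
Since viral load is a pre-existing factor (not a product of the drug) and it affects the outcome on its own, it is a confounder. The stratified rates, not the pooled rate, identify the causal effect.
Standardising Drug Z to the population viral load mix: 0.543·52/355 + 0.457·22/45 = 0.303.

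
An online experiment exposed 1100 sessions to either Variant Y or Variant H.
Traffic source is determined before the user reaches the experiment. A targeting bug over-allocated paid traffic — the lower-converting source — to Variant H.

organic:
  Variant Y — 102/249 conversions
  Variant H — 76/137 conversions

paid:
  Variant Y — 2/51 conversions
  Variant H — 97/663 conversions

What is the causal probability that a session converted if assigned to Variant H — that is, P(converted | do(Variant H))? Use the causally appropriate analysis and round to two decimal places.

The traffic source-specific comparison favours Variant H throughout, but the pooled figures favour Variant Y. The question is whether to condition on traffic source.
Traffic source differs across variants for reasons unrelated to any effect of the variant itself, and it separately predicts the outcome — a classic confounder. We must compare within traffic source levels.
Standardising Variant H to the population traffic source mix: 0.351·76/137 + 0.649·97/663 = 0.290.

0.29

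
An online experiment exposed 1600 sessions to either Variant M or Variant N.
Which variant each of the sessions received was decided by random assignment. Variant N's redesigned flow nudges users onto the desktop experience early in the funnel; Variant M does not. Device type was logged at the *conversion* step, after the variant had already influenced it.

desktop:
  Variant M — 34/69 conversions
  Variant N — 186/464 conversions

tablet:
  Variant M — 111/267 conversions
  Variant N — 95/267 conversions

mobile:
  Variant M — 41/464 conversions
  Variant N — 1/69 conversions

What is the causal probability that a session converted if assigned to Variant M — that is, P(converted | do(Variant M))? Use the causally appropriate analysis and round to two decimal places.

Device type lies on the pathway variant → device type → outcome, so adjusting for it blocks the indirect effect. For the total causal effect of variant, use the unadjusted pooled rates.
So P(outcome | do(Variant M)) is just the pooled rate for Variant M: 186/800 = 0.233.

0.23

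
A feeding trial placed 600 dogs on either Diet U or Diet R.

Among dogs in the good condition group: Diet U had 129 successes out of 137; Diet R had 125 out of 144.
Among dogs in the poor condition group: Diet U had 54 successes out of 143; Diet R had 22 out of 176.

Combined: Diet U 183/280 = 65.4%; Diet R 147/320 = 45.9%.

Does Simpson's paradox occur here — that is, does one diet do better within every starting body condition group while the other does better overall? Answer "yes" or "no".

Within each starting body condition level (good condition 94.2% vs 86.8%; poor condition 37.8% vs 12.5%), Diet U has the higher rate every time. Pooled: 65.4% vs 45.9% — Diet U has the higher rate overall. They agree.

no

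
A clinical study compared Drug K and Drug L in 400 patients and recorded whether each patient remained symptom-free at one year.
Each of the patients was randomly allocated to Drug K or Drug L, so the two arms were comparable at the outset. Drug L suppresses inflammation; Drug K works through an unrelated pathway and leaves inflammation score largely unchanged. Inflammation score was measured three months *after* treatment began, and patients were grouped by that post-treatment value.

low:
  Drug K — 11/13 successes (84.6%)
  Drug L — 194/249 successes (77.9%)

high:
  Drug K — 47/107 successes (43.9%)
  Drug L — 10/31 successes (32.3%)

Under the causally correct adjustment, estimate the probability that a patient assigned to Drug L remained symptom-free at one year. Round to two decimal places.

0.73

The inflammation score-specific comparison favours Drug K throughout, but the pooled figures favour Drug L. The question is whether to condition on inflammation score.
Stratifying would compare drugs among patients the drugs themselves sorted into inflammation score groups — a form of selection on an intermediate. The unconditioned pooled rates give the total causal effect.
So P(outcome | do(Drug L)) is just the pooled rate for Drug L: 204/280 = 0.729.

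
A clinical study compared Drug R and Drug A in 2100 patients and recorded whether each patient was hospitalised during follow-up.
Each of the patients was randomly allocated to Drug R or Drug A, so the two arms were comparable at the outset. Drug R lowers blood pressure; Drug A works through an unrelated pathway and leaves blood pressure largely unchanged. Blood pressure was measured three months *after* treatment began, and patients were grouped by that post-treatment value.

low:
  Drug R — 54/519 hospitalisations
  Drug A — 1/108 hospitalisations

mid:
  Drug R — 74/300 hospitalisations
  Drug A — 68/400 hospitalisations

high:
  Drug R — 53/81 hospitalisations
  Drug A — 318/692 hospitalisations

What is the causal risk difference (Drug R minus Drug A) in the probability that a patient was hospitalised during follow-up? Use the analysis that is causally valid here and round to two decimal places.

-0.12

Drug A is lower inside every blood pressure stratum but Drug R is lower in aggregate. Whether to stratify depends on how blood pressure relates to the drug.
Stratifying would compare drugs among patients the drugs themselves sorted into blood pressure groups — a form of selection on an intermediate. The unconditioned pooled rates give the total causal effect.
The causal difference is the pooled difference: 0.201 − 0.323 = -0.121.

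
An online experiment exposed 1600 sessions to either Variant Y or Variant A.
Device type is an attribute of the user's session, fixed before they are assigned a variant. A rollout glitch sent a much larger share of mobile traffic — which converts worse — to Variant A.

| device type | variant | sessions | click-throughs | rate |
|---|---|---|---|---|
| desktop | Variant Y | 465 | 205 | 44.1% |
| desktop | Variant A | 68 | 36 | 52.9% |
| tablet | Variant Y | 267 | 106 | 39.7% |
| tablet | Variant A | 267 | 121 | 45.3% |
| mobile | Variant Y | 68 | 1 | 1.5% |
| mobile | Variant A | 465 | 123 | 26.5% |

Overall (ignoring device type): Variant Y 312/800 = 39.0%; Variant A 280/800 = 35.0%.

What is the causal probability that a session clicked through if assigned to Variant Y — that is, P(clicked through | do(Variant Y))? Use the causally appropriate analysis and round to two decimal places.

Device type satisfies the back-door criterion: it is not a descendant of the variant, and it blocks the spurious path from variant to outcome. Adjusting for it (i.e., using the within-device type rates) gives the causal effect.
Standardising Variant Y to the population device type mix: 0.333·205/465 + 0.334·106/267 + 0.333·1/68 = 0.284.

0.28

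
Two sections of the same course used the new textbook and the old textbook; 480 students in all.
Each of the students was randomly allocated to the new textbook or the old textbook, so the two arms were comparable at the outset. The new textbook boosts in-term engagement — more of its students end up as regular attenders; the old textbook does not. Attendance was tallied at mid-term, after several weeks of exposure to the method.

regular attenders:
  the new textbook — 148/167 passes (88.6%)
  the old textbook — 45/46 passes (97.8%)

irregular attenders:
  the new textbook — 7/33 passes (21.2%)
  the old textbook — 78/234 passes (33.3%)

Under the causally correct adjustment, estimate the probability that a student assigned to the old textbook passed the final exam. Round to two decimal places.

0.44

The stratified and pooled comparisons disagree (the old textbook wins within each mid-term attendance; the new textbook wins overall), so the answer turns on the causal role of mid-term attendance.
Mid-term attendance is recorded after the teaching method and is itself shifted by it — it sits on the causal path from teaching method to outcome. Conditioning on a mediator would strip out part of the effect we want; the pooled comparison gives the total causal effect.
So P(outcome | do(the old textbook)) is just the pooled rate for the old textbook: 123/280 = 0.439.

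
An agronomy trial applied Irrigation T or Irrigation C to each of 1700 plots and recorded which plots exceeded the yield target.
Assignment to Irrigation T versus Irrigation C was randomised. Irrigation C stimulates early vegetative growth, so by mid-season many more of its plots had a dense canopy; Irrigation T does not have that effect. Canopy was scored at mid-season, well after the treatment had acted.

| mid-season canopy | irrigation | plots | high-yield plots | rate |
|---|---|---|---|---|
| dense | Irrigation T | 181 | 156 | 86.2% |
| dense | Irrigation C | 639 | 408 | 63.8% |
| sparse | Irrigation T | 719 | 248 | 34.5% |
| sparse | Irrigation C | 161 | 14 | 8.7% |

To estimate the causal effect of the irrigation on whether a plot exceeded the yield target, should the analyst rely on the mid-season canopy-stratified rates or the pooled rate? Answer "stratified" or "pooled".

pooled

Because the irrigation influences mid-season canopy, mid-season canopy is a post-treatment mediator, not a confounder. Stratifying on it would bias the estimate; the causal effect is the crude pooled difference.
Pooled: Irrigation T 44.9% vs Irrigation C 52.8%; Irrigation C is higher overall.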